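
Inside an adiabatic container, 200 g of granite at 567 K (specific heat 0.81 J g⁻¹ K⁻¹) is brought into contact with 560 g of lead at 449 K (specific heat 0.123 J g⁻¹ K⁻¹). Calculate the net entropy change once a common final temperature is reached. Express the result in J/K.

ΔS_total = 1.27 J/K

Energy balance: T_f = (m₁c₁T₁ + m₂c₂T₂)/(m₁c₁ + m₂c₂) = 531.8 K.
ΔS₁ = m₁c₁ ln(T_f/T₁) = 162 × ln(531.8/567) = -10.384 J/K.
ΔS₂ = m₂c₂ ln(T_f/T₂) = 68.88 × ln(531.8/449) = 11.657 J/K.
ΔS_total = -10.384 + 11.657 = 1.27 J/K.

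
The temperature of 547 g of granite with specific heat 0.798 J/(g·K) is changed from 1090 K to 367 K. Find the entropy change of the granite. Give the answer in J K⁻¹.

ΔS = -475 J/K

ΔS = ∫dQ_rev/T = m c ln(T₂/T₁) = 547 × 0.798 × ln(367/1090) = -475 J/K.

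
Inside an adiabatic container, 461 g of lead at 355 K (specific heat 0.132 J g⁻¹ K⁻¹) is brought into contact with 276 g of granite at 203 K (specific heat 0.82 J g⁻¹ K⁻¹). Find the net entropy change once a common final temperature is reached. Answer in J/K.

Energy balance: T_f = (m₁c₁T₁ + m₂c₂T₂)/(m₁c₁ + m₂c₂) = 235.21 K.
ΔS₁ = m₁c₁ ln(T_f/T₁) = 60.852 × ln(235.21/355) = -25.05 J/K.
ΔS₂ = m₂c₂ ln(T_f/T₂) = 226.32 × ln(235.21/203) = 33.33 J/K.
ΔS_total = -25.05 + 33.33 = 8.28 J/K.

ΔS_total = 8.28 J/K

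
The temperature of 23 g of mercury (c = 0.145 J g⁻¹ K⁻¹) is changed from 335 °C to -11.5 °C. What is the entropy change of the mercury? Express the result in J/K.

ΔS = -2.81 J/K

In kelvin: T₁ = 608.15 K, T₂ = 261.65 K. ΔS = ∫dQ_rev/T = m c ln(T₂/T₁) = 23 × 0.145 × ln(261.65/608.15) = -2.81 J/K.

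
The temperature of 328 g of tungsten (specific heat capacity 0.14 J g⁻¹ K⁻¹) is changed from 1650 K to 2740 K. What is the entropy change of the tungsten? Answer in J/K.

ΔS = 23.3 J/K

ΔS = ∫dQ_rev/T = m c ln(T₂/T₁) = 328 × 0.14 × ln(2740/1650) = 23.3 J/K.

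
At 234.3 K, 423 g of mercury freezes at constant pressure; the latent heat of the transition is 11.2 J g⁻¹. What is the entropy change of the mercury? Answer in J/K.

Heat released by the substance: Q = −mL = −423 × 11.2 = −4737.6 J.
At constant T, ΔS = Q_rev/T = −4737.6 / 234.3 = -20.2 J/K.

ΔS = -20.2 J/K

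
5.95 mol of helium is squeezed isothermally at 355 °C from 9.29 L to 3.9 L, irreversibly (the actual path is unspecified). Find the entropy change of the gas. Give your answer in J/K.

Entropy is a state function, so ΔS_gas depends only on the end states.
For an isothermal ideal gas ΔS_gas = nR ln(V₂/V₁) = 5.95 × 8.314 × ln(3.9/9.29) = -42.9 J/K.

ΔS_gas = -42.9 J/K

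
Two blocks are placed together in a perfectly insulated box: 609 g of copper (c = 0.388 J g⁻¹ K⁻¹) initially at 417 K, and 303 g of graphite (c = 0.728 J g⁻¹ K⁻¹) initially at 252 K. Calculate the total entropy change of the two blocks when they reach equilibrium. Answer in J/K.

ΔS_total = 14.2 J/K

Energy balance: T_f = (m₁c₁T₁ + m₂c₂T₂)/(m₁c₁ + m₂c₂) = 337.34 K.
ΔS₁ = m₁c₁ ln(T_f/T₁) = 236.292 × ln(337.34/417) = -50.1 J/K.
ΔS₂ = m₂c₂ ln(T_f/T₂) = 220.584 × ln(337.34/252) = 64.33 J/K.
ΔS_total = -50.1 + 64.33 = 14.2 J/K.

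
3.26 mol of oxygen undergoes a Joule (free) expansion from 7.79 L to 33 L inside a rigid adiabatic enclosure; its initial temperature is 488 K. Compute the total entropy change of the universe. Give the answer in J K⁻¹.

ΔS_universe = 39.1 J/K

No heat is exchanged and no work is done, so the ideal-gas temperature stays constant.
Entropy is a state function; using a reversible isothermal path, ΔS_gas = nR ln(V₂/V₁) = 3.26 × 8.314 × ln(33/7.79) = 39.1 J/K.
The insulated surroundings exchange no heat, so ΔS_surr = 0 and ΔS_universe = ΔS_gas.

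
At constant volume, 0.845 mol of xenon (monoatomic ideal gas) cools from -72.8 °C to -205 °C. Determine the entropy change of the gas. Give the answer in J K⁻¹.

In kelvin: T₁ = 200.35 K, T₂ = 68.15 K. At constant volume, ΔS = nC_V ln(T₂/T₁) with C_V = 3R/2 = 12.47 J mol⁻¹ K⁻¹.
ΔS = 0.845 × 12.47 × ln(68.15/200.35) = -11.4 J/K.

ΔS = -11.4 J/K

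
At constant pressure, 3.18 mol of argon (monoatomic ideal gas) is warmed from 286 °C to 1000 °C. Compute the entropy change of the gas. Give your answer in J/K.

In kelvin: T₁ = 559.15 K, T₂ = 1273.15 K. At constant pressure, ΔS = nC_p ln(T₂/T₁) with C_p = 5R/2 = 20.79 J mol⁻¹ K⁻¹.
ΔS = 3.18 × 20.79 × ln(1273.15/559.15) = 54.4 J/K.

ΔS = 54.4 J/K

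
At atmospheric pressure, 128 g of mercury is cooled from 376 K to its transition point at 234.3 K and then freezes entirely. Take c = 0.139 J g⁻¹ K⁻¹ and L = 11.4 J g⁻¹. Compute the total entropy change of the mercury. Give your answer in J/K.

ΔS = -14.6 J/K

Cooling step: ΔS₁ = m c ln(T_tr/T_i) = 128 × 0.139 × ln(234.3/376) = -8.415 J/K.
Phase change: ΔS₂ = −mL/T_tr = −128 × 11.4 / 234.3 = -6.228 J/K.
ΔS_total = (-8.415) + (-6.228) = -14.6 J/K.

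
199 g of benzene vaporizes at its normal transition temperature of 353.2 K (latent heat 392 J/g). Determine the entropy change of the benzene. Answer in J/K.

Heat absorbed by the substance: Q = mL = 199 × 392 = 78008 J.
At constant T, ΔS = Q_rev/T = 78008 / 353.2 = 221 J/K.

ΔS = 221 J/K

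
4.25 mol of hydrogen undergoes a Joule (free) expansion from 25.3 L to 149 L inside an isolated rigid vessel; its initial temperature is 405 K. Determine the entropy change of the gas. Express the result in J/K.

ΔS_gas = 62.7 J/K

For an ideal gas in free expansion Q = 0 and W = 0, so T is unchanged.
Entropy is a state function; using a reversible isothermal path, ΔS_gas = nR ln(V₂/V₁) = 4.25 × 8.314 × ln(149/25.3) = 62.7 J/K.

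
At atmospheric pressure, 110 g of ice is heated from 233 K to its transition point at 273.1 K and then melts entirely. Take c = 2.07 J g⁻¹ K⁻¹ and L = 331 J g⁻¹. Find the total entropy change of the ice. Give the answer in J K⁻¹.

ΔS = 169 J/K

Warming step: ΔS₁ = m c ln(T_tr/T_i) = 110 × 2.07 × ln(273.1/233) = 36.16 J/K.
Phase change: ΔS₂ = +mL/T_tr = 110 × 331 / 273.1 = 133.3 J/K.
ΔS_total = (36.16) + (133.3) = 169 J/K.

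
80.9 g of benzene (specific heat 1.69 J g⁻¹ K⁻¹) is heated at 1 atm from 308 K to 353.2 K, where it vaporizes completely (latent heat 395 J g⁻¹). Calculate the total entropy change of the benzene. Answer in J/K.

Warming step: ΔS₁ = m c ln(T_tr/T_i) = 80.9 × 1.69 × ln(353.2/308) = 18.72 J/K.
Phase change: ΔS₂ = +mL/T_tr = 80.9 × 395 / 353.2 = 90.47 J/K.
ΔS_total = (18.72) + (90.47) = 109 J/K.

ΔS = 109 J/K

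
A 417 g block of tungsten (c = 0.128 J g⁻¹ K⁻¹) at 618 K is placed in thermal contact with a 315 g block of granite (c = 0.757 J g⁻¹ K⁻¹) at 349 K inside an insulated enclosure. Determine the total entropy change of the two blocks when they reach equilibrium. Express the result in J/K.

Energy balance: T_f = (m₁c₁T₁ + m₂c₂T₂)/(m₁c₁ + m₂c₂) = 398.2 K.
ΔS₁ = m₁c₁ ln(T_f/T₁) = 53.376 × ln(398.2/618) = -23.46 J/K.
ΔS₂ = m₂c₂ ln(T_f/T₂) = 238.455 × ln(398.2/349) = 31.45 J/K.
ΔS_total = -23.46 + 31.45 = 7.99 J/K.

ΔS_total = 7.99 J/K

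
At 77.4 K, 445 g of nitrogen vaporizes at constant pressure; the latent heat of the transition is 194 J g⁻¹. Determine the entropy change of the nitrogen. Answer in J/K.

Heat absorbed by the substance: Q = mL = 445 × 194 = 86330 J.
At constant T, ΔS = Q_rev/T = 86330 / 77.4 = 1120 J/K.

ΔS = 1120 J/K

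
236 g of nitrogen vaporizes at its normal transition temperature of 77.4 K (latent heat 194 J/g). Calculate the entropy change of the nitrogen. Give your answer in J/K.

ΔS = 592 J/K

Heat absorbed by the substance: Q = mL = 236 × 194 = 45784 J.
At constant T, ΔS = Q_rev/T = 45784 / 77.4 = 592 J/K.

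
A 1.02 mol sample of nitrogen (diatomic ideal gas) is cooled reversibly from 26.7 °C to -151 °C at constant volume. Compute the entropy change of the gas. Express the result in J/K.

In kelvin: T₁ = 299.85 K, T₂ = 122.15 K. At constant volume, ΔS = nC_V ln(T₂/T₁) with C_V = 5R/2 = 20.79 J mol⁻¹ K⁻¹.
ΔS = 1.02 × 20.79 × ln(122.15/299.85) = -19 J/K.

ΔS = -19 J/K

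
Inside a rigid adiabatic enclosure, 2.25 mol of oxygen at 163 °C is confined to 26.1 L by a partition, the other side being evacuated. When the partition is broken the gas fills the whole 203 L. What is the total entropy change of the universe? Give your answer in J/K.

No heat is exchanged and no work is done, so the ideal-gas temperature stays constant.
Entropy is a state function; using a reversible isothermal path, ΔS_gas = nR ln(V₂/V₁) = 2.25 × 8.314 × ln(203/26.1) = 38.4 J/K.
The insulated surroundings exchange no heat, so ΔS_surr = 0 and ΔS_universe = ΔS_gas.

ΔS_universe = 38.4 J/K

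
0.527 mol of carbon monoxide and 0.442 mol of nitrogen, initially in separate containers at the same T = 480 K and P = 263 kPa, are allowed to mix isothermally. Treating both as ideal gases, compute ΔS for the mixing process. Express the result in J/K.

Mole fractions: x_A = 0.527/0.969 = 0.544, x_B = 0.456.
ΔS_mix = −R(n_A ln x_A + n_B ln x_B) = −8.314 × (0.527 ln 0.544 + 0.442 ln 0.456) = 5.55 J/K.

ΔS_mix = 5.55 J/K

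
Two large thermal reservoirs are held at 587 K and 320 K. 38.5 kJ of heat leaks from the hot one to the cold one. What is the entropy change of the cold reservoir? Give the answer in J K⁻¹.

The cold reservoir gains heat Q, so ΔS_cold = +Q/T_C = 38500/320 = 120 J/K.

ΔS_cold = 120 J/K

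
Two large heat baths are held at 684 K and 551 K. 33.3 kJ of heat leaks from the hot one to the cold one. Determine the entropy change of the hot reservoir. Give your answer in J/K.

The hot reservoir loses heat Q, so ΔS_hot = −Q/T_H = −33300/684 = -48.7 J/K.

ΔS_hot = -48.7 J/K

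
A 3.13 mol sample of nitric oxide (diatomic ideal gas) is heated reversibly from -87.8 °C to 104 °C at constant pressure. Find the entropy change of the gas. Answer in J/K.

ΔS = 64.7 J/K

In kelvin: T₁ = 185.35 K, T₂ = 377.15 K. At constant pressure, ΔS = nC_p ln(T₂/T₁) with C_p = 7R/2 = 29.1 J mol⁻¹ K⁻¹.
ΔS = 3.13 × 29.1 × ln(377.15/185.35) = 64.7 J/K.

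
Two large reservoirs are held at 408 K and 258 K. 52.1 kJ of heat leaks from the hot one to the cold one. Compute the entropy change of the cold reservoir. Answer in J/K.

The cold reservoir gains heat Q, so ΔS_cold = +Q/T_C = 52100/258 = 202 J/K.

ΔS_cold = 202 J/K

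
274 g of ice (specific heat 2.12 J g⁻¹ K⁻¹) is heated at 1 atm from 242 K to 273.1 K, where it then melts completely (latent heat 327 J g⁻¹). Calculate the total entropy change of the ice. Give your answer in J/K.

Warming step: ΔS₁ = m c ln(T_tr/T_i) = 274 × 2.12 × ln(273.1/242) = 70.23 J/K.
Phase change: ΔS₂ = +mL/T_tr = 274 × 327 / 273.1 = 328.1 J/K.
ΔS_total = (70.23) + (328.1) = 398 J/K.

ΔS = 398 J/K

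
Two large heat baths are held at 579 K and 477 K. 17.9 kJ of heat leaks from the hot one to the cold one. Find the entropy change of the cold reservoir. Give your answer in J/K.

The cold reservoir gains heat Q, so ΔS_cold = +Q/T_C = 17900/477 = 37.5 J/K.

ΔS_cold = 37.5 J/K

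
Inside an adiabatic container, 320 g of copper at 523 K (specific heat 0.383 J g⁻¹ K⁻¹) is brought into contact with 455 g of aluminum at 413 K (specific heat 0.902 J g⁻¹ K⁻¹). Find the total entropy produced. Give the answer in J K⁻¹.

Energy balance: T_f = (m₁c₁T₁ + m₂c₂T₂)/(m₁c₁ + m₂c₂) = 438.3 K.
ΔS₁ = m₁c₁ ln(T_f/T₁) = 122.56 × ln(438.3/523) = -21.655 J/K.
ΔS₂ = m₂c₂ ln(T_f/T₂) = 410.41 × ln(438.3/413) = 24.397 J/K.
ΔS_total = -21.655 + 24.397 = 2.74 J/K.

ΔS_total = 2.74 J/K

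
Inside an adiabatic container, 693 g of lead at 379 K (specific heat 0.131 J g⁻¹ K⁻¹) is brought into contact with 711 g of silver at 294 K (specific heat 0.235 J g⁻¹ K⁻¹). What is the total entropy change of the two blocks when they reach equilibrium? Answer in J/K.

Energy balance: T_f = (m₁c₁T₁ + m₂c₂T₂)/(m₁c₁ + m₂c₂) = 323.92 K.
ΔS₁ = m₁c₁ ln(T_f/T₁) = 90.783 × ln(323.92/379) = -14.26 J/K.
ΔS₂ = m₂c₂ ln(T_f/T₂) = 167.085 × ln(323.92/294) = 16.2 J/K.
ΔS_total = -14.26 + 16.2 = 1.94 J/K.

ΔS_total = 1.94 J/K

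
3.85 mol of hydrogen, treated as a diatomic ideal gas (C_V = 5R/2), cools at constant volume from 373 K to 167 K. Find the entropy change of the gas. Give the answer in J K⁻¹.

At constant volume, ΔS = nC_V ln(T₂/T₁) with C_V = 5R/2 = 20.79 J mol⁻¹ K⁻¹.
ΔS = 3.85 × 20.79 × ln(167/373) = -64.3 J/K.

ΔS = -64.3 J/K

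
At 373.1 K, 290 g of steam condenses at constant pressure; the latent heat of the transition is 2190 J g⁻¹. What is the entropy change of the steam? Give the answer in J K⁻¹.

ΔS = -1700 J/K

Heat released by the substance: Q = −mL = −290 × 2190 = −635100 J.
At constant T, ΔS = Q_rev/T = −635100 / 373.1 = -1700 J/K.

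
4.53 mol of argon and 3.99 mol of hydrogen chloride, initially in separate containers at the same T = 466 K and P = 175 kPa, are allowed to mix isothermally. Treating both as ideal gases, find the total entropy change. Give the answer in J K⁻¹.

ΔS_mix = 49 J/K

Mole fractions: x_A = 4.53/8.52 = 0.532, x_B = 0.468.
ΔS_mix = −R(n_A ln x_A + n_B ln x_B) = −8.314 × (4.53 ln 0.532 + 3.99 ln 0.468) = 49 J/K.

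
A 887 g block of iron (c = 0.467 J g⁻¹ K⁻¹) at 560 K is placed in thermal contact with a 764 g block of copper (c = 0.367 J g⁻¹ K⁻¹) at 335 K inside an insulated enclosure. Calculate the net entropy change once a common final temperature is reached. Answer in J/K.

ΔS_total = 21.1 J/K

Energy balance: T_f = (m₁c₁T₁ + m₂c₂T₂)/(m₁c₁ + m₂c₂) = 469.18 K.
ΔS₁ = m₁c₁ ln(T_f/T₁) = 414.229 × ln(469.18/560) = -73.301 J/K.
ΔS₂ = m₂c₂ ln(T_f/T₂) = 280.388 × ln(469.18/335) = 94.448 J/K.
ΔS_total = -73.301 + 94.448 = 21.1 J/K.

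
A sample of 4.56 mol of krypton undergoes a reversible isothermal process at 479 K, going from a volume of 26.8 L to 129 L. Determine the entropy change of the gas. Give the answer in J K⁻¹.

ΔS_gas = 59.6 J/K

For an isothermal ideal gas ΔS_gas = nR ln(V₂/V₁) = 4.56 × 8.314 × ln(129/26.8) = 59.6 J/K.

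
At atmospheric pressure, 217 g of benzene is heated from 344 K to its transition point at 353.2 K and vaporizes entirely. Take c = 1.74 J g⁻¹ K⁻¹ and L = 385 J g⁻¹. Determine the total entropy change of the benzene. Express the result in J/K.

Warming step: ΔS₁ = m c ln(T_tr/T_i) = 217 × 1.74 × ln(353.2/344) = 9.9654 J/K.
Phase change: ΔS₂ = +mL/T_tr = 217 × 385 / 353.2 = 236.54 J/K.
ΔS_total = (9.9654) + (236.54) = 247 J/K.

ΔS = 247 J/K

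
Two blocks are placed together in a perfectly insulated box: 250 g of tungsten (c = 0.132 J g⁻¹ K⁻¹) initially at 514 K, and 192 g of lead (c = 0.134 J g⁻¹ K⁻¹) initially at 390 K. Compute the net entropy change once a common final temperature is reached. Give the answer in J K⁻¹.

Energy balance: T_f = (m₁c₁T₁ + m₂c₂T₂)/(m₁c₁ + m₂c₂) = 459.68 K.
ΔS₁ = m₁c₁ ln(T_f/T₁) = 33 × ln(459.68/514) = -3.686 J/K.
ΔS₂ = m₂c₂ ln(T_f/T₂) = 25.728 × ln(459.68/390) = 4.229 J/K.
ΔS_total = -3.686 + 4.229 = 0.543 J/K.

ΔS_total = 0.543 J/K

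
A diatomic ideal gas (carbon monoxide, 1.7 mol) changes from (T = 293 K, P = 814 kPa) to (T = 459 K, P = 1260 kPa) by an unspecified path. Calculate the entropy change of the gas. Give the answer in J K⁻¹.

ΔS = nC_p ln(T₂/T₁) − nR ln(P₂/P₁), with C_p = 7R/2 = 29.1 J mol⁻¹ K⁻¹ for a diatomic ideal gas.
ΔS = 1.7 × [29.1 × ln(459/293) − 8.314 × ln(1260/814)] = 16 J/K.

ΔS = 16 J/K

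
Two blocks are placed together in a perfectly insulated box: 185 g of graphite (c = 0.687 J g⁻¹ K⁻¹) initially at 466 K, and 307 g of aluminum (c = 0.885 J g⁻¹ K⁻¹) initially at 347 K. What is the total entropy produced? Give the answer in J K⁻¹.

Energy balance: T_f = (m₁c₁T₁ + m₂c₂T₂)/(m₁c₁ + m₂c₂) = 384.93 K.
ΔS₁ = m₁c₁ ln(T_f/T₁) = 127.095 × ln(384.93/466) = -24.29 J/K.
ΔS₂ = m₂c₂ ln(T_f/T₂) = 271.695 × ln(384.93/347) = 28.18 J/K.
ΔS_total = -24.29 + 28.18 = 3.89 J/K.

ΔS_total = 3.89 J/K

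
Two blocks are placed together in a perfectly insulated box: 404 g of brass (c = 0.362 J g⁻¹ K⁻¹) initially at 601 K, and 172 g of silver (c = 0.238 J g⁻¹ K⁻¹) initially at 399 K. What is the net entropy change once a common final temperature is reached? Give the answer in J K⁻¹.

Energy balance: T_f = (m₁c₁T₁ + m₂c₂T₂)/(m₁c₁ + m₂c₂) = 556.82 K.
ΔS₁ = m₁c₁ ln(T_f/T₁) = 146.248 × ln(556.82/601) = -11.165 J/K.
ΔS₂ = m₂c₂ ln(T_f/T₂) = 40.936 × ln(556.82/399) = 13.643 J/K.
ΔS_total = -11.165 + 13.643 = 2.48 J/K.

ΔS_total = 2.48 J/K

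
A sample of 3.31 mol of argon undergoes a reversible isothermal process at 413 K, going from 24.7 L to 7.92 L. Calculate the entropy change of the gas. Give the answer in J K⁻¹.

For an isothermal ideal gas ΔS_gas = nR ln(V₂/V₁) = 3.31 × 8.314 × ln(7.92/24.7) = -31.3 J/K.

ΔS_gas = -31.3 J/K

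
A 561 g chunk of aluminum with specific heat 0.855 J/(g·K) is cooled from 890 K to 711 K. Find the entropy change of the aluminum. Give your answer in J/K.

ΔS = -108 J/K

ΔS = ∫dQ_rev/T = m c ln(T₂/T₁) = 561 × 0.855 × ln(711/890) = -108 J/K.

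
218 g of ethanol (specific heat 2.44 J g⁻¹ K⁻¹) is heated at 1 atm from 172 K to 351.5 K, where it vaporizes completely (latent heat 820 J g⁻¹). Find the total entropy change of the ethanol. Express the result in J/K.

ΔS = 889 J/K

Warming step: ΔS₁ = m c ln(T_tr/T_i) = 218 × 2.44 × ln(351.5/172) = 380.2 J/K.
Phase change: ΔS₂ = +mL/T_tr = 218 × 820 / 351.5 = 508.6 J/K.
ΔS_total = (380.2) + (508.6) = 889 J/K.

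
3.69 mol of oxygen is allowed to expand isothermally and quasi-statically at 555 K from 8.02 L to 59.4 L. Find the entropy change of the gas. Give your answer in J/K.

ΔS_gas = 61.4 J/K

For an isothermal ideal gas ΔS_gas = nR ln(V₂/V₁) = 3.69 × 8.314 × ln(59.4/8.02) = 61.4 J/K.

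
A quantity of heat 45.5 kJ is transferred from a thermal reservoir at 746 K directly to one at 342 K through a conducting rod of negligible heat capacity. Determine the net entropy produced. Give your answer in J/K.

ΔS_total = 72 J/K

ΔS_hot = −Q/T_H = −45500/746 = -60.99 J/K and ΔS_cold = +Q/T_C = 45500/342 = 133 J/K.
ΔS_total = -60.99 + 133 = 72 J/K, positive as the second law requires.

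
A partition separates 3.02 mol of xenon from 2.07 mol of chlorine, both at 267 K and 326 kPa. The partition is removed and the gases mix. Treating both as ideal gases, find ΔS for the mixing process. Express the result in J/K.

ΔS_mix = 28.6 J/K

Mole fractions: x_A = 3.02/5.09 = 0.593, x_B = 0.407.
ΔS_mix = −R(n_A ln x_A + n_B ln x_B) = −8.314 × (3.02 ln 0.593 + 2.07 ln 0.407) = 28.6 J/K.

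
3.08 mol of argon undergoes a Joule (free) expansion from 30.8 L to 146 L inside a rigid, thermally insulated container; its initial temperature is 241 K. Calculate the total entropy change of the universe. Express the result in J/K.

No heat is exchanged and no work is done, so the ideal-gas temperature stays constant.
Entropy is a state function; using a reversible isothermal path, ΔS_gas = nR ln(V₂/V₁) = 3.08 × 8.314 × ln(146/30.8) = 39.8 J/K.
The insulated surroundings exchange no heat, so ΔS_surr = 0 and ΔS_universe = ΔS_gas.

ΔS_universe = 39.8 J/K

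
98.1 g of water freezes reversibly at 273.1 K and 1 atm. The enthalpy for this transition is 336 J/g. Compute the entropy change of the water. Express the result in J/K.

ΔS = -121 J/K

Heat released by the substance: Q = −mL = −98.1 × 336 = −32961.6 J.
At constant T, ΔS = Q_rev/T = −32961.6 / 273.1 = -121 J/K.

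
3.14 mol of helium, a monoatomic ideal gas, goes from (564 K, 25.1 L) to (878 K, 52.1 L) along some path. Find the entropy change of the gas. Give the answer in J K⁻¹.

ΔS = 36.4 J/K

Entropy is a state function: ΔS = nC_V ln(T₂/T₁) + nR ln(V₂/V₁), with C_V = 3R/2 = 12.47 J mol⁻¹ K⁻¹ for a monoatomic ideal gas.
ΔS = 3.14 × [12.47 × ln(878/564) + 8.314 × ln(52.1/25.1)] = 36.4 J/K.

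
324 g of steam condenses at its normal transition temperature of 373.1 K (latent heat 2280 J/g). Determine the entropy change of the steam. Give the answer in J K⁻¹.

ΔS = -1980 J/K

Heat released by the substance: Q = −mL = −324 × 2280 = −738720 J.
At constant T, ΔS = Q_rev/T = −738720 / 373.1 = -1980 J/K.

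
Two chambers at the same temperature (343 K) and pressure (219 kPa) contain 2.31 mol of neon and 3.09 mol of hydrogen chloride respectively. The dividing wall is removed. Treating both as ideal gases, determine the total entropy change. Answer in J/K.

Mole fractions: x_A = 2.31/5.4 = 0.428, x_B = 0.572.
ΔS_mix = −R(n_A ln x_A + n_B ln x_B) = −8.314 × (2.31 ln 0.428 + 3.09 ln 0.572) = 30.6 J/K.

ΔS_mix = 30.6 J/K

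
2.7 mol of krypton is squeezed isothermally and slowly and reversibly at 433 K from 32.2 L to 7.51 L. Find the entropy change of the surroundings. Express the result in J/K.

ΔS_surr = 32.7 J/K

For an isothermal ideal gas ΔS_gas = nR ln(V₂/V₁) = 2.7 × 8.314 × ln(7.51/32.2) = -32.7 J/K.
The process is reversible, so ΔS_surr = −ΔS_gas = 32.7 J/K and ΔS_universe = 0.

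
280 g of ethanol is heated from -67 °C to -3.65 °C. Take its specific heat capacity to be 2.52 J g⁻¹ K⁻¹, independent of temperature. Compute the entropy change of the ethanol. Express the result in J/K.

ΔS = 189 J/K

In kelvin: T₁ = 206.15 K, T₂ = 269.5 K. ΔS = ∫dQ_rev/T = m c ln(T₂/T₁) = 280 × 2.52 × ln(269.5/206.15) = 189 J/K.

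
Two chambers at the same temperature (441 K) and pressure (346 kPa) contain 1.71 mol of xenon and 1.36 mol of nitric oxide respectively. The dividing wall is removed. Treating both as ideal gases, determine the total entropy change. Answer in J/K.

ΔS_mix = 17.5 J/K

Mole fractions: x_A = 1.71/3.07 = 0.557, x_B = 0.443.
ΔS_mix = −R(n_A ln x_A + n_B ln x_B) = −8.314 × (1.71 ln 0.557 + 1.36 ln 0.443) = 17.5 J/K.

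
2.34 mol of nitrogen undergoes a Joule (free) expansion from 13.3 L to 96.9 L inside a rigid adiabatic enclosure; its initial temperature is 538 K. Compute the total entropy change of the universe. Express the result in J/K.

No heat is exchanged and no work is done, so the ideal-gas temperature stays constant.
Entropy is a state function; using a reversible isothermal path, ΔS_gas = nR ln(V₂/V₁) = 2.34 × 8.314 × ln(96.9/13.3) = 38.6 J/K.
The insulated surroundings exchange no heat, so ΔS_surr = 0 and ΔS_universe = ΔS_gas.

ΔS_universe = 38.6 J/K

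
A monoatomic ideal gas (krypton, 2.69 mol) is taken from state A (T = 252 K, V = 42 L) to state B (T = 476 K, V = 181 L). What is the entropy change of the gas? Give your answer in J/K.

ΔS = 54 J/K

Entropy is a state function: ΔS = nC_V ln(T₂/T₁) + nR ln(V₂/V₁), with C_V = 3R/2 = 12.47 J mol⁻¹ K⁻¹ for a monoatomic ideal gas.
ΔS = 2.69 × [12.47 × ln(476/252) + 8.314 × ln(181/42)] = 54 J/K.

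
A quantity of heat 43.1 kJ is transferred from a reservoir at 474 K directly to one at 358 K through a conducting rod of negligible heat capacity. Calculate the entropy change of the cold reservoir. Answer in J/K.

The cold reservoir gains heat Q, so ΔS_cold = +Q/T_C = 43100/358 = 120 J/K.

ΔS_cold = 120 J/K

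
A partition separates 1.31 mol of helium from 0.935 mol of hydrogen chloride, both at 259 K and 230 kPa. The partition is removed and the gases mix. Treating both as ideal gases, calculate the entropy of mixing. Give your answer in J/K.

ΔS_mix = 12.7 J/K

Mole fractions: x_A = 1.31/2.25 = 0.584, x_B = 0.416.
ΔS_mix = −R(n_A ln x_A + n_B ln x_B) = −8.314 × (1.31 ln 0.584 + 0.935 ln 0.416) = 12.7 J/K.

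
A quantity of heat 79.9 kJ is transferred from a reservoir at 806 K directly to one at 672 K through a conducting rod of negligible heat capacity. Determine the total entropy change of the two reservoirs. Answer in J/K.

ΔS_total = 19.8 J/K

ΔS_hot = −Q/T_H = −79900/806 = -99.13 J/K and ΔS_cold = +Q/T_C = 79900/672 = 118.9 J/K.
ΔS_total = -99.13 + 118.9 = 19.8 J/K, positive as the second law requires.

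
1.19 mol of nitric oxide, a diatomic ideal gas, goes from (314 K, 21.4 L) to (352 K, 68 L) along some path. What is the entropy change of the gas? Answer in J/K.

Entropy is a state function: ΔS = nC_V ln(T₂/T₁) + nR ln(V₂/V₁), with C_V = 5R/2 = 20.79 J mol⁻¹ K⁻¹ for a diatomic ideal gas.
ΔS = 1.19 × [20.79 × ln(352/314) + 8.314 × ln(68/21.4)] = 14.3 J/K.

ΔS = 14.3 J/K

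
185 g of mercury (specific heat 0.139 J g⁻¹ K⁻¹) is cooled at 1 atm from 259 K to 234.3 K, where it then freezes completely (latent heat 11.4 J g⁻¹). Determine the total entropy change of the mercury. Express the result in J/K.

ΔS = -11.6 J/K

Cooling step: ΔS₁ = m c ln(T_tr/T_i) = 185 × 0.139 × ln(234.3/259) = -2.577 J/K.
Phase change: ΔS₂ = −mL/T_tr = −185 × 11.4 / 234.3 = -9.001 J/K.
ΔS_total = (-2.577) + (-9.001) = -11.6 J/K.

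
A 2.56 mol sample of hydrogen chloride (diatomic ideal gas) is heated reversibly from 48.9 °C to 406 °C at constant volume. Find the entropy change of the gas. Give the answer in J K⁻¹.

In kelvin: T₁ = 322.05 K, T₂ = 679.15 K. At constant volume, ΔS = nC_V ln(T₂/T₁) with C_V = 5R/2 = 20.79 J mol⁻¹ K⁻¹.
ΔS = 2.56 × 20.79 × ln(679.15/322.05) = 39.7 J/K.

ΔS = 39.7 J/K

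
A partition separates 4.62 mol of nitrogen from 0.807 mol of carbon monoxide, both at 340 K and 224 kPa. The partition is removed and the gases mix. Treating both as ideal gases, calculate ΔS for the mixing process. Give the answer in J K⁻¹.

ΔS_mix = 19 J/K

Mole fractions: x_A = 4.62/5.43 = 0.851, x_B = 0.149.
ΔS_mix = −R(n_A ln x_A + n_B ln x_B) = −8.314 × (4.62 ln 0.851 + 0.807 ln 0.149) = 19 J/K.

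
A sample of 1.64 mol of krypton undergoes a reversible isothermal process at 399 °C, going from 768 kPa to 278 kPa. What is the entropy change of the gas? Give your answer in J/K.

ΔS_gas = 13.9 J/K

For an isothermal ideal gas ΔS_gas = nR ln(P₁/P₂) = 1.64 × 8.314 × ln(768/278) = 13.9 J/K.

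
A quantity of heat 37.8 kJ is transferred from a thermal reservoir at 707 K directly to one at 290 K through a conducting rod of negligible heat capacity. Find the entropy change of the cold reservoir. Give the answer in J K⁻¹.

The cold reservoir gains heat Q, so ΔS_cold = +Q/T_C = 37800/290 = 130 J/K.

ΔS_cold = 130 J/K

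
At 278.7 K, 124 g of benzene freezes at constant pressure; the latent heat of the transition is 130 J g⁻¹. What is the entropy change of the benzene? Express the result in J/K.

Heat released by the substance: Q = −mL = −124 × 130 = −16120 J.
At constant T, ΔS = Q_rev/T = −16120 / 278.7 = -57.8 J/K.

ΔS = -57.8 J/K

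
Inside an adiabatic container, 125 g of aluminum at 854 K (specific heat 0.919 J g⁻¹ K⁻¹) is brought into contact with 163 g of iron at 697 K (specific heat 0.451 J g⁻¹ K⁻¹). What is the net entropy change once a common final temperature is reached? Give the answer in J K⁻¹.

ΔS_total = 0.91 J/K

Energy balance: T_f = (m₁c₁T₁ + m₂c₂T₂)/(m₁c₁ + m₂c₂) = 792.74 K.
ΔS₁ = m₁c₁ ln(T_f/T₁) = 114.875 × ln(792.74/854) = -8.5515 J/K.
ΔS₂ = m₂c₂ ln(T_f/T₂) = 73.513 × ln(792.74/697) = 9.4614 J/K.
ΔS_total = -8.5515 + 9.4614 = 0.91 J/K.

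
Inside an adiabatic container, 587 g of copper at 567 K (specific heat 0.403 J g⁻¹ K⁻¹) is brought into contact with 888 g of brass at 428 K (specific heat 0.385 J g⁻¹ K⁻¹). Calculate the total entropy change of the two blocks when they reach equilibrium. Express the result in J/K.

Energy balance: T_f = (m₁c₁T₁ + m₂c₂T₂)/(m₁c₁ + m₂c₂) = 484.85 K.
ΔS₁ = m₁c₁ ln(T_f/T₁) = 236.561 × ln(484.85/567) = -37.03 J/K.
ΔS₂ = m₂c₂ ln(T_f/T₂) = 341.88 × ln(484.85/428) = 42.64 J/K.
ΔS_total = -37.03 + 42.64 = 5.61 J/K.

ΔS_total = 5.61 J/K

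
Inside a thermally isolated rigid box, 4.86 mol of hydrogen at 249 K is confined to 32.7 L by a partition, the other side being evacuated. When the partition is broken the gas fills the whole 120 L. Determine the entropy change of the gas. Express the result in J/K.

For an ideal gas in free expansion Q = 0 and W = 0, so T is unchanged.
Entropy is a state function; using a reversible isothermal path, ΔS_gas = nR ln(V₂/V₁) = 4.86 × 8.314 × ln(120/32.7) = 52.5 J/K.

ΔS_gas = 52.5 J/K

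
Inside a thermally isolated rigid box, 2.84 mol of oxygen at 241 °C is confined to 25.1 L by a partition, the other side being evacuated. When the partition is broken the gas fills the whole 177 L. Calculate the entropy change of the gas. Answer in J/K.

ΔS_gas = 46.1 J/K

No heat is exchanged and no work is done, so the ideal-gas temperature stays constant.
Entropy is a state function; using a reversible isothermal path, ΔS_gas = nR ln(V₂/V₁) = 2.84 × 8.314 × ln(177/25.1) = 46.1 J/K.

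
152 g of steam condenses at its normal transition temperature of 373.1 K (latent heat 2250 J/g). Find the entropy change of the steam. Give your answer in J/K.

ΔS = -917 J/K

Heat released by the substance: Q = −mL = −152 × 2250 = −342000 J.
At constant T, ΔS = Q_rev/T = −342000 / 373.1 = -917 J/K.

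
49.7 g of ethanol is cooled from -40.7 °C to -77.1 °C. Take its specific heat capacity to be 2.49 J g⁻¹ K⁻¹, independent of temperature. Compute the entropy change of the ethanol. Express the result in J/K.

In kelvin: T₁ = 232.45 K, T₂ = 196.05 K. ΔS = ∫dQ_rev/T = m c ln(T₂/T₁) = 49.7 × 2.49 × ln(196.05/232.45) = -21.1 J/K.

ΔS = -21.1 J/K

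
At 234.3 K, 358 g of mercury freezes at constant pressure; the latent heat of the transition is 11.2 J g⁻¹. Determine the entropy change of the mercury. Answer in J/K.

ΔS = -17.1 J/K

Heat released by the substance: Q = −mL = −358 × 11.2 = −4009.6 J.
At constant T, ΔS = Q_rev/T = −4009.6 / 234.3 = -17.1 J/K.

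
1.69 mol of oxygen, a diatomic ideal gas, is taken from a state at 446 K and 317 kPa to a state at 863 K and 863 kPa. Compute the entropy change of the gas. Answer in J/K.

ΔS = nC_p ln(T₂/T₁) − nR ln(P₂/P₁), with C_p = 7R/2 = 29.1 J mol⁻¹ K⁻¹ for a diatomic ideal gas.
ΔS = 1.69 × [29.1 × ln(863/446) − 8.314 × ln(863/317)] = 18.4 J/K.

ΔS = 18.4 J/K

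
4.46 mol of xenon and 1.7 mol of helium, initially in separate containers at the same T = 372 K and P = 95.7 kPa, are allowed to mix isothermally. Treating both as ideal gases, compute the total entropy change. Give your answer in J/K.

ΔS_mix = 30.2 J/K

Mole fractions: x_A = 4.46/6.16 = 0.724, x_B = 0.276.
ΔS_mix = −R(n_A ln x_A + n_B ln x_B) = −8.314 × (4.46 ln 0.724 + 1.7 ln 0.276) = 30.2 J/K.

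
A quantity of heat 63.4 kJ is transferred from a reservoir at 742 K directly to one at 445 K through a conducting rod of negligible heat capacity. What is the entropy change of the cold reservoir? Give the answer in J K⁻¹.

ΔS_cold = 142 J/K

The cold reservoir gains heat Q, so ΔS_cold = +Q/T_C = 63400/445 = 142 J/K.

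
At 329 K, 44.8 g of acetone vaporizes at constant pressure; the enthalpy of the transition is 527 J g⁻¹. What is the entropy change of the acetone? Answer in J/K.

ΔS = 71.8 J/K

Heat absorbed by the substance: Q = mL = 44.8 × 527 = 23609.6 J.
At constant T, ΔS = Q_rev/T = 23609.6 / 329 = 71.8 J/K.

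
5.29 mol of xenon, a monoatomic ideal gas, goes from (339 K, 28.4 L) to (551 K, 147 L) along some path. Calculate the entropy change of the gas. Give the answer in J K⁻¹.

ΔS = 104 J/K

Entropy is a state function: ΔS = nC_V ln(T₂/T₁) + nR ln(V₂/V₁), with C_V = 3R/2 = 12.47 J mol⁻¹ K⁻¹ for a monoatomic ideal gas.
ΔS = 5.29 × [12.47 × ln(551/339) + 8.314 × ln(147/28.4)] = 104 J/K.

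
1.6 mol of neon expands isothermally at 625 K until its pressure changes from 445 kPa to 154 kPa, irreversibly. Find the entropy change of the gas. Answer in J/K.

ΔS_gas = 14.1 J/K

Entropy is a state function, so ΔS_gas depends only on the end states.
For an isothermal ideal gas ΔS_gas = nR ln(P₁/P₂) = 1.6 × 8.314 × ln(445/154) = 14.1 J/K.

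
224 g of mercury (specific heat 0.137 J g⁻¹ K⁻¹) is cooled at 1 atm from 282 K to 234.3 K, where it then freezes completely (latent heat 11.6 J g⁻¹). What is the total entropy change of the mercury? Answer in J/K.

ΔS = -16.8 J/K

Cooling step: ΔS₁ = m c ln(T_tr/T_i) = 224 × 0.137 × ln(234.3/282) = -5.687 J/K.
Phase change: ΔS₂ = −mL/T_tr = −224 × 11.6 / 234.3 = -11.09 J/K.
ΔS_total = (-5.687) + (-11.09) = -16.8 J/K.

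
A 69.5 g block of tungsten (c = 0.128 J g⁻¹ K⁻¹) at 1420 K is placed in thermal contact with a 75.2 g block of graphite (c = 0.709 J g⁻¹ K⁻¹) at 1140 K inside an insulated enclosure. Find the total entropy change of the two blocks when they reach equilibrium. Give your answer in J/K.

ΔS_total = 0.194 J/K

Energy balance: T_f = (m₁c₁T₁ + m₂c₂T₂)/(m₁c₁ + m₂c₂) = 1180 K.
ΔS₁ = m₁c₁ ln(T_f/T₁) = 8.896 × ln(1180/1420) = -1.6467 J/K.
ΔS₂ = m₂c₂ ln(T_f/T₂) = 53.3168 × ln(1180/1140) = 1.8404 J/K.
ΔS_total = -1.6467 + 1.8404 = 0.194 J/K.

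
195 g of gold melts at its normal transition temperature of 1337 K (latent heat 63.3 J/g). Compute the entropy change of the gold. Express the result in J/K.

ΔS = 9.23 J/K

Heat absorbed by the substance: Q = mL = 195 × 63.3 = 12343.5 J.
At constant T, ΔS = Q_rev/T = 12343.5 / 1337 = 9.23 J/K.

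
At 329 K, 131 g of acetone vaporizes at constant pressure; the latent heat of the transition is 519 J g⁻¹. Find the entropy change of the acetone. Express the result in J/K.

ΔS = 207 J/K

Heat absorbed by the substance: Q = mL = 131 × 519 = 67989 J.
At constant T, ΔS = Q_rev/T = 67989 / 329 = 207 J/K.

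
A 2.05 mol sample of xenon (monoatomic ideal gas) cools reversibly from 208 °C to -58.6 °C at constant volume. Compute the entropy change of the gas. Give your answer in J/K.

In kelvin: T₁ = 481.15 K, T₂ = 214.55 K. At constant volume, ΔS = nC_V ln(T₂/T₁) with C_V = 3R/2 = 12.47 J mol⁻¹ K⁻¹.
ΔS = 2.05 × 12.47 × ln(214.55/481.15) = -20.6 J/K.

ΔS = -20.6 J/K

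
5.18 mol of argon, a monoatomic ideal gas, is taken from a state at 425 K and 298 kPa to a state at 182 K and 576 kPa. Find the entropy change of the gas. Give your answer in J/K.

ΔS = -120 J/K

ΔS = nC_p ln(T₂/T₁) − nR ln(P₂/P₁), with C_p = 5R/2 = 20.79 J mol⁻¹ K⁻¹ for a monoatomic ideal gas.
ΔS = 5.18 × [20.79 × ln(182/425) − 8.314 × ln(576/298)] = -120 J/K.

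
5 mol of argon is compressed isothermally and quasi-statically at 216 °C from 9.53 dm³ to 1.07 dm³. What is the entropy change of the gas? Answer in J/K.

For an isothermal ideal gas ΔS_gas = nR ln(V₂/V₁) = 5 × 8.314 × ln(1.07/9.53) = -90.9 J/K.

ΔS_gas = -90.9 J/K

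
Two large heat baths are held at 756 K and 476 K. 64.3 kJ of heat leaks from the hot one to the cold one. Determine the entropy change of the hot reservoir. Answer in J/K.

The hot reservoir loses heat Q, so ΔS_hot = −Q/T_H = −64300/756 = -85.1 J/K.

ΔS_hot = -85.1 J/K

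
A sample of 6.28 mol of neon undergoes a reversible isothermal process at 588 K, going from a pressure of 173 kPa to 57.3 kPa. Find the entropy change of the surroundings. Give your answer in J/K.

ΔS_surr = -57.7 J/K

For an isothermal ideal gas ΔS_gas = nR ln(P₁/P₂) = 6.28 × 8.314 × ln(173/57.3) = 57.7 J/K.
The process is reversible, so ΔS_surr = −ΔS_gas = -57.7 J/K and ΔS_universe = 0.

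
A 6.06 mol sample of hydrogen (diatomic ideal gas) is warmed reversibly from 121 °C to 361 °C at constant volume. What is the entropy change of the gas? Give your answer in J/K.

ΔS = 59.9 J/K

In kelvin: T₁ = 394.15 K, T₂ = 634.15 K. At constant volume, ΔS = nC_V ln(T₂/T₁) with C_V = 5R/2 = 20.79 J mol⁻¹ K⁻¹.
ΔS = 6.06 × 20.79 × ln(634.15/394.15) = 59.9 J/K.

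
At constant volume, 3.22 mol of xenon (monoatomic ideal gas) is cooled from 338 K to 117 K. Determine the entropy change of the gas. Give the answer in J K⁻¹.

At constant volume, ΔS = nC_V ln(T₂/T₁) with C_V = 3R/2 = 12.47 J mol⁻¹ K⁻¹.
ΔS = 3.22 × 12.47 × ln(117/338) = -42.6 J/K.

ΔS = -42.6 J/K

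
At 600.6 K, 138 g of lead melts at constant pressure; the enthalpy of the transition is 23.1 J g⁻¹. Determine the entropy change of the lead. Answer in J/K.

Heat absorbed by the substance: Q = mL = 138 × 23.1 = 3187.8 J.
At constant T, ΔS = Q_rev/T = 3187.8 / 600.6 = 5.31 J/K.

ΔS = 5.31 J/K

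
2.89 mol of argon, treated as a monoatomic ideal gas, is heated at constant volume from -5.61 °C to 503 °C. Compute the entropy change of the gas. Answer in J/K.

In kelvin: T₁ = 267.54 K, T₂ = 776.15 K. At constant volume, ΔS = nC_V ln(T₂/T₁) with C_V = 3R/2 = 12.47 J mol⁻¹ K⁻¹.
ΔS = 2.89 × 12.47 × ln(776.15/267.54) = 38.4 J/K.

ΔS = 38.4 J/K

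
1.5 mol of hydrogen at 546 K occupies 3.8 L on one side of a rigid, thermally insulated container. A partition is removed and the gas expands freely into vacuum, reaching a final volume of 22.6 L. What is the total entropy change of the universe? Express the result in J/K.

ΔS_universe = 22.2 J/K

No heat is exchanged and no work is done, so the ideal-gas temperature stays constant.
Entropy is a state function; using a reversible isothermal path, ΔS_gas = nR ln(V₂/V₁) = 1.5 × 8.314 × ln(22.6/3.8) = 22.2 J/K.
The insulated surroundings exchange no heat, so ΔS_surr = 0 and ΔS_universe = ΔS_gas.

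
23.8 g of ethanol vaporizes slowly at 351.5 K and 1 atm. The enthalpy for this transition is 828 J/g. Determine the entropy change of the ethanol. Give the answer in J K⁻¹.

Heat absorbed by the substance: Q = mL = 23.8 × 828 = 19706.4 J.
At constant T, ΔS = Q_rev/T = 19706.4 / 351.5 = 56.1 J/K.

ΔS = 56.1 J/K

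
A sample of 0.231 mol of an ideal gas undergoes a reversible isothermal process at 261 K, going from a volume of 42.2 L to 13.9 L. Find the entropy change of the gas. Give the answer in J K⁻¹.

For an isothermal ideal gas ΔS_gas = nR ln(V₂/V₁) = 0.231 × 8.314 × ln(13.9/42.2) = -2.13 J/K.

ΔS_gas = -2.13 J/K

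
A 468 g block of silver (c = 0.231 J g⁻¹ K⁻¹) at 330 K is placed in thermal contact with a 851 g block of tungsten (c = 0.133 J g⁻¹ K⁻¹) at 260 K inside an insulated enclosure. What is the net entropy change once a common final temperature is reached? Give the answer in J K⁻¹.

ΔS_total = 1.57 J/K

Energy balance: T_f = (m₁c₁T₁ + m₂c₂T₂)/(m₁c₁ + m₂c₂) = 294.2 K.
ΔS₁ = m₁c₁ ln(T_f/T₁) = 108.108 × ln(294.2/330) = -12.42 J/K.
ΔS₂ = m₂c₂ ln(T_f/T₂) = 113.183 × ln(294.2/260) = 13.99 J/K.
ΔS_total = -12.42 + 13.99 = 1.57 J/K.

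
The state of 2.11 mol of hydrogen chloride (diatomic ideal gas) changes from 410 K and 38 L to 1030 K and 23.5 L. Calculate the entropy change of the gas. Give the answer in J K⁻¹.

Entropy is a state function: ΔS = nC_V ln(T₂/T₁) + nR ln(V₂/V₁), with C_V = 5R/2 = 20.79 J mol⁻¹ K⁻¹ for a diatomic ideal gas.
ΔS = 2.11 × [20.79 × ln(1030/410) + 8.314 × ln(23.5/38)] = 32 J/K.

ΔS = 32 J/K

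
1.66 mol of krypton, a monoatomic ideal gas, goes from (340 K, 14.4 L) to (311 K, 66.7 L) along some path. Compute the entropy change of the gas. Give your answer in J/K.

ΔS = 19.3 J/K

Entropy is a state function: ΔS = nC_V ln(T₂/T₁) + nR ln(V₂/V₁), with C_V = 3R/2 = 12.47 J mol⁻¹ K⁻¹ for a monoatomic ideal gas.
ΔS = 1.66 × [12.47 × ln(311/340) + 8.314 × ln(66.7/14.4)] = 19.3 J/K.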